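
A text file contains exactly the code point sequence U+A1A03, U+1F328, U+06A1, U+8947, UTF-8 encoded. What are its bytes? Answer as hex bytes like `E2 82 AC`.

F2 A1 A8 83 F0 9F 8C A8 DA A1 E8 A5 87

U+A1A03: 4-byte form → F2 A1 A8 83.
U+1F328: 4-byte form → F0 9F 8C A8.
U+06A1: 2-byte form → DA A1.
U+8947: 3-byte form → E8 A5 87.
Concatenated (13 bytes): F2 A1 A8 83 F0 9F 8C A8 DA A1 E8 A5 87.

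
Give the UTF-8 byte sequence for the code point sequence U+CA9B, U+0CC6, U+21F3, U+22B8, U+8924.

EC AA 9B E0 B3 86 E2 87 B3 E2 8A B8 E8 A4 A4

U+CA9B: 3-byte form → EC AA 9B.
U+0CC6: 3-byte form → E0 B3 86.
U+21F3: 3-byte form → E2 87 B3.
U+22B8: 3-byte form → E2 8A B8.
U+8924: 3-byte form → E8 A4 A4.
Concatenated (15 bytes): EC AA 9B E0 B3 86 E2 87 B3 E2 8A B8 E8 A4 A4.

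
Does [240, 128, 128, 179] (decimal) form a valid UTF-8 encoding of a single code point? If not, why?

invalid (overlong encoding)

Leading byte 0xF0 = 11110000 → 4-byte form.
Continuation bytes all match 10xxxxxx. Payload decodes to 0x33.
But 0x33 < 0x10000, the minimum for a 4-byte sequence — this is an overlong encoding.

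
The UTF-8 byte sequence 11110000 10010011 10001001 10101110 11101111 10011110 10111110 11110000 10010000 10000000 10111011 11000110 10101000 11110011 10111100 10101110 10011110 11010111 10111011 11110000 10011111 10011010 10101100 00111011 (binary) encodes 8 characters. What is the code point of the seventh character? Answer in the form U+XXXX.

Offset 0: leading byte 0xF0 = 11110000 → 4-byte char #1 = F0 93 89 AE.
Offset 4: leading byte 0xEF = 11101111 → 3-byte char #2 = EF 9E BE.
Offset 7: leading byte 0xF0 = 11110000 → 4-byte char #3 = F0 90 80 BB.
Offset 11: leading byte 0xC6 = 11000110 → 2-byte char #4 = C6 A8.
Offset 13: leading byte 0xF3 = 11110011 → 4-byte char #5 = F3 BC AE 9E.
Offset 17: leading byte 0xD7 = 11010111 → 2-byte char #6 = D7 BB.
Offset 19: leading byte 0xF0 = 11110000 → 4-byte char #7 = F0 9F 9A AC.
Leading byte 0xF0 = 11110000 matches 11110xxx → 4-byte sequence.
Byte 1: 0xF0 = 11110000, payload 000 (3 bits).
Byte 2: 0x9F = 10011111 (10xxxxxx ✓), payload 011111.
Byte 3: 0x9A = 10011010 (10xxxxxx ✓), payload 011010.
Byte 4: 0xAC = 10101100 (10xxxxxx ✓), payload 101100.
Concatenate: 000011111011010101100 = 0x1F6AC (21 bits → U+1F6AC).

U+1F6AC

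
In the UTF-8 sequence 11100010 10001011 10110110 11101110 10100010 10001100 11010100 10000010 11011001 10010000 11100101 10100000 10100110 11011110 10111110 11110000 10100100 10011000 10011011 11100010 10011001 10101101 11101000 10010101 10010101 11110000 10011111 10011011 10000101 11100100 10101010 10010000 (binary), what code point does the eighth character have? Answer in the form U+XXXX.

U+266D

Offset 0: leading byte 0xE2 = 11100010 → 3-byte char #1 = E2 8B B6.
Offset 3: leading byte 0xEE = 11101110 → 3-byte char #2 = EE A2 8C.
Offset 6: leading byte 0xD4 = 11010100 → 2-byte char #3 = D4 82.
Offset 8: leading byte 0xD9 = 11011001 → 2-byte char #4 = D9 90.
Offset 10: leading byte 0xE5 = 11100101 → 3-byte char #5 = E5 A0 A6.
Offset 13: leading byte 0xDE = 11011110 → 2-byte char #6 = DE BE.
Offset 15: leading byte 0xF0 = 11110000 → 4-byte char #7 = F0 A4 98 9B.
Offset 19: leading byte 0xE2 = 11100010 → 3-byte char #8 = E2 99 AD.
Leading byte 0xE2 = 11100010 matches 1110xxxx → 3-byte sequence.
Byte 1: 0xE2 = 11100010, payload 0010 (4 bits).
Byte 2: 0x99 = 10011001 (10xxxxxx ✓), payload 011001.
Byte 3: 0xAD = 10101101 (10xxxxxx ✓), payload 101101.
Concatenate: 0010011001101101 = 0x266D (16 bits → U+266D).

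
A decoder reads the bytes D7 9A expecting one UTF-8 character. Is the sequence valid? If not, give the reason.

valid

Leading byte 0xD7 = 11010111 → 2-byte form.
Continuation bytes 0x9A=10011010 all match 10xxxxxx.
Decoded value 0x5DA is ≥ 0x80 (shortest form) and not a surrogate.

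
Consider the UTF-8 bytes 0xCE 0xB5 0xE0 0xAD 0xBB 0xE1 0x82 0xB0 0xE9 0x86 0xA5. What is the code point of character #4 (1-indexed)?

U+91A5

Offset 0: leading byte 0xCE = 11001110 → 2-byte char #1 = CE B5.
Offset 2: leading byte 0xE0 = 11100000 → 3-byte char #2 = E0 AD BB.
Offset 5: leading byte 0xE1 = 11100001 → 3-byte char #3 = E1 82 B0.
Offset 8: leading byte 0xE9 = 11101001 → 3-byte char #4 = E9 86 A5.
Leading byte 0xE9 = 11101001 matches 1110xxxx → 3-byte sequence.
Byte 1: 0xE9 = 11101001, payload 1001 (4 bits).
Byte 2: 0x86 = 10000110 (10xxxxxx ✓), payload 000110.
Byte 3: 0xA5 = 10100101 (10xxxxxx ✓), payload 100101.
Concatenate: 1001000110100101 = 0x91A5 (16 bits → U+91A5).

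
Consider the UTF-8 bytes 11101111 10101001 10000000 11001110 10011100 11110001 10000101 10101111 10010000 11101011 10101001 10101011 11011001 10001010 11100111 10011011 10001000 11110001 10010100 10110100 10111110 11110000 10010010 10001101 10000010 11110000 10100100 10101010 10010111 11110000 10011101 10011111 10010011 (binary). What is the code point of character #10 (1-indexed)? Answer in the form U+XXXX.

Offset 0: leading byte 0xEF = 11101111 → 3-byte char #1 = EF A9 80.
Offset 3: leading byte 0xCE = 11001110 → 2-byte char #2 = CE 9C.
Offset 5: leading byte 0xF1 = 11110001 → 4-byte char #3 = F1 85 AF 90.
Offset 9: leading byte 0xEB = 11101011 → 3-byte char #4 = EB A9 AB.
Offset 12: leading byte 0xD9 = 11011001 → 2-byte char #5 = D9 8A.
Offset 14: leading byte 0xE7 = 11100111 → 3-byte char #6 = E7 9B 88.
Offset 17: leading byte 0xF1 = 11110001 → 4-byte char #7 = F1 94 B4 BE.
Offset 21: leading byte 0xF0 = 11110000 → 4-byte char #8 = F0 92 8D 82.
Offset 25: leading byte 0xF0 = 11110000 → 4-byte char #9 = F0 A4 AA 97.
Offset 29: leading byte 0xF0 = 11110000 → 4-byte char #10 = F0 9D 9F 93.
Leading byte 0xF0 = 11110000 matches 11110xxx → 4-byte sequence.
Byte 1: 0xF0 = 11110000, payload 000 (3 bits).
Byte 2: 0x9D = 10011101 (10xxxxxx ✓), payload 011101.
Byte 3: 0x9F = 10011111 (10xxxxxx ✓), payload 011111.
Byte 4: 0x93 = 10010011 (10xxxxxx ✓), payload 010011.
Concatenate: 000011101011111010011 = 0x1D7D3 (21 bits → U+1D7D3).

U+1D7D3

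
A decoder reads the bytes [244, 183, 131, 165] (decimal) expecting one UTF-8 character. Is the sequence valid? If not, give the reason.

Leading byte 0xF4 = 11110100 → 4-byte form.
Payload = 0x1370E5, which exceeds U+10FFFF, the maximum Unicode code point. (Leading bytes F5–FF, or F4 followed by ≥ 0x90, are invalid.)

invalid (encodes a value above U+10FFFF)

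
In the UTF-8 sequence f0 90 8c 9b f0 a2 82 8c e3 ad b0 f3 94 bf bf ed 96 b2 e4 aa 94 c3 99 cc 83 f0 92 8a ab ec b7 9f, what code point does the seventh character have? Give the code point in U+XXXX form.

U+00D9

Offset 0: leading byte 0xF0 = 11110000 → 4-byte char #1 = F0 90 8C 9B.
Offset 4: leading byte 0xF0 = 11110000 → 4-byte char #2 = F0 A2 82 8C.
Offset 8: leading byte 0xE3 = 11100011 → 3-byte char #3 = E3 AD B0.
Offset 11: leading byte 0xF3 = 11110011 → 4-byte char #4 = F3 94 BF BF.
Offset 15: leading byte 0xED = 11101101 → 3-byte char #5 = ED 96 B2.
Offset 18: leading byte 0xE4 = 11100100 → 3-byte char #6 = E4 AA 94.
Offset 21: leading byte 0xC3 = 11000011 → 2-byte char #7 = C3 99.
Leading byte 0xC3 = 11000011 matches 110xxxxx → 2-byte sequence.
Byte 1: 0xC3 = 11000011, payload 00011 (5 bits).
Byte 2: 0x99 = 10011001 (10xxxxxx ✓), payload 011001.
Concatenate: 00011011001 = 0xD9 (11 bits → U+00D9).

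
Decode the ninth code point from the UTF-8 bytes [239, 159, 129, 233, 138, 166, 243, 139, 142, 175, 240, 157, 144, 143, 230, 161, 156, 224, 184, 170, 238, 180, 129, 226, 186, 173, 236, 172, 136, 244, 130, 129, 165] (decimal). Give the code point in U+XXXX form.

Offset 0: leading byte 0xEF = 11101111 → 3-byte char #1 = EF 9F 81.
Offset 3: leading byte 0xE9 = 11101001 → 3-byte char #2 = E9 8A A6.
Offset 6: leading byte 0xF3 = 11110011 → 4-byte char #3 = F3 8B 8E AF.
Offset 10: leading byte 0xF0 = 11110000 → 4-byte char #4 = F0 9D 90 8F.
Offset 14: leading byte 0xE6 = 11100110 → 3-byte char #5 = E6 A1 9C.
Offset 17: leading byte 0xE0 = 11100000 → 3-byte char #6 = E0 B8 AA.
Offset 20: leading byte 0xEE = 11101110 → 3-byte char #7 = EE B4 81.
Offset 23: leading byte 0xE2 = 11100010 → 3-byte char #8 = E2 BA AD.
Offset 26: leading byte 0xEC = 11101100 → 3-byte char #9 = EC AC 88.
Leading byte 0xEC = 11101100 matches 1110xxxx → 3-byte sequence.
Byte 1: 0xEC = 11101100, payload 1100 (4 bits).
Byte 2: 0xAC = 10101100 (10xxxxxx ✓), payload 101100.
Byte 3: 0x88 = 10001000 (10xxxxxx ✓), payload 001000.
Concatenate: 1100101100001000 = 0xCB08 (16 bits → U+CB08).

U+CB08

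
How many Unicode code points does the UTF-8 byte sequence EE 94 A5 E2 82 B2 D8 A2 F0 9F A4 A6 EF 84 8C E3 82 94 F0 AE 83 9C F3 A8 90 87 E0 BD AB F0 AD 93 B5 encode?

Byte at offset 0: 0xEE = 11101110 → 3-byte char (#1). Advance 3.
Byte at offset 3: 0xE2 = 11100010 → 3-byte char (#2). Advance 3.
Byte at offset 6: 0xD8 = 11011000 → 2-byte char (#3). Advance 2.
Byte at offset 8: 0xF0 = 11110000 → 4-byte char (#4). Advance 4.
Byte at offset 12: 0xEF = 11101111 → 3-byte char (#5). Advance 3.
Byte at offset 15: 0xE3 = 11100011 → 3-byte char (#6). Advance 3.
Byte at offset 18: 0xF0 = 11110000 → 4-byte char (#7). Advance 4.
Byte at offset 22: 0xF3 = 11110011 → 4-byte char (#8). Advance 4.
Byte at offset 26: 0xE0 = 11100000 → 3-byte char (#9). Advance 3.
Byte at offset 29: 0xF0 = 11110000 → 4-byte char (#10). Advance 4.
Reached end at offset 33 after 10 code points.

10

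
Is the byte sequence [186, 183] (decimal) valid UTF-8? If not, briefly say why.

Byte 0xBA = 10111010 has the form 10xxxxxx — a continuation byte — but there is no preceding leading byte.

invalid (continuation byte with no leading byte)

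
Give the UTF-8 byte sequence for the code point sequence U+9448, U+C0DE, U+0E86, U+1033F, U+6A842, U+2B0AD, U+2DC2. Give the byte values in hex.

E9 91 88 EC 83 9E E0 BA 86 F0 90 8C BF F1 AA A1 82 F0 AB 82 AD E2 B7 82

U+9448: 3-byte form → E9 91 88.
U+C0DE: 3-byte form → EC 83 9E.
U+0E86: 3-byte form → E0 BA 86.
U+1033F: 4-byte form → F0 90 8C BF.
U+6A842: 4-byte form → F1 AA A1 82.
U+2B0AD: 4-byte form → F0 AB 82 AD.
U+2DC2: 3-byte form → E2 B7 82.
Concatenated (24 bytes): E9 91 88 EC 83 9E E0 BA 86 F0 90 8C BF F1 AA A1 82 F0 AB 82 AD E2 B7 82.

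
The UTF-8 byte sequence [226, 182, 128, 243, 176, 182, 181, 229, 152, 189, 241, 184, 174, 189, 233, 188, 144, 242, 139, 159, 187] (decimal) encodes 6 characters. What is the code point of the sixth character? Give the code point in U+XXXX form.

U+8B7FB

Offset 0: leading byte 0xE2 = 11100010 → 3-byte char #1 = E2 B6 80.
Offset 3: leading byte 0xF3 = 11110011 → 4-byte char #2 = F3 B0 B6 B5.
Offset 7: leading byte 0xE5 = 11100101 → 3-byte char #3 = E5 98 BD.
Offset 10: leading byte 0xF1 = 11110001 → 4-byte char #4 = F1 B8 AE BD.
Offset 14: leading byte 0xE9 = 11101001 → 3-byte char #5 = E9 BC 90.
Offset 17: leading byte 0xF2 = 11110010 → 4-byte char #6 = F2 8B 9F BB.
Leading byte 0xF2 = 11110010 matches 11110xxx → 4-byte sequence.
Byte 1: 0xF2 = 11110010, payload 010 (3 bits).
Byte 2: 0x8B = 10001011 (10xxxxxx ✓), payload 001011.
Byte 3: 0x9F = 10011111 (10xxxxxx ✓), payload 011111.
Byte 4: 0xBB = 10111011 (10xxxxxx ✓), payload 111011.
Concatenate: 010001011011111111011 = 0x8B7FB (21 bits → U+8B7FB).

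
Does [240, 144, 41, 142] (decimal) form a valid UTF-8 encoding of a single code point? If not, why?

Leading byte 0xF0 = 11110000 → 4-byte form.
Byte 3 is 0x29 = 00101001, which is not 10xxxxxx — expected a continuation byte.

invalid (non-continuation byte where continuation expected)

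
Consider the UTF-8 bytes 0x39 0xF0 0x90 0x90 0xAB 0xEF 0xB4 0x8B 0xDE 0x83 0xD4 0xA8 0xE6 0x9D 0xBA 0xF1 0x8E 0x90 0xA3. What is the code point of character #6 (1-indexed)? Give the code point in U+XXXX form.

Offset 0: leading byte 0x39 = 00111001 → 1-byte char #1 = 39.
Offset 1: leading byte 0xF0 = 11110000 → 4-byte char #2 = F0 90 90 AB.
Offset 5: leading byte 0xEF = 11101111 → 3-byte char #3 = EF B4 8B.
Offset 8: leading byte 0xDE = 11011110 → 2-byte char #4 = DE 83.
Offset 10: leading byte 0xD4 = 11010100 → 2-byte char #5 = D4 A8.
Offset 12: leading byte 0xE6 = 11100110 → 3-byte char #6 = E6 9D BA.
Leading byte 0xE6 = 11100110 matches 1110xxxx → 3-byte sequence.
Byte 1: 0xE6 = 11100110, payload 0110 (4 bits).
Byte 2: 0x9D = 10011101 (10xxxxxx ✓), payload 011101.
Byte 3: 0xBA = 10111010 (10xxxxxx ✓), payload 111010.
Concatenate: 0110011101111010 = 0x677A (16 bits → U+677A).

U+677A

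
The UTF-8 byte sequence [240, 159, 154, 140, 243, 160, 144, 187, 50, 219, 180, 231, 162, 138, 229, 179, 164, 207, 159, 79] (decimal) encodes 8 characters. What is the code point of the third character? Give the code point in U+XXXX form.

U+0032

Offset 0: leading byte 0xF0 = 11110000 → 4-byte char #1 = F0 9F 9A 8C.
Offset 4: leading byte 0xF3 = 11110011 → 4-byte char #2 = F3 A0 90 BB.
Offset 8: leading byte 0x32 = 00110010 → 1-byte char #3 = 32.
Leading byte 0x32 = 00110010 matches 0xxxxxxx → 1-byte sequence.
Byte 1: 0x32 = 00110010, payload 0110010 (7 bits).
Concatenate: 0110010 = 0x32 (7 bits → U+0032).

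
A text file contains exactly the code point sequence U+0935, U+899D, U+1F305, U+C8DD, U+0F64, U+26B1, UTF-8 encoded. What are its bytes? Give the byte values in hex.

E0 A4 B5 E8 A6 9D F0 9F 8C 85 EC A3 9D E0 BD A4 E2 9A B1

U+0935: 3-byte form → E0 A4 B5.
U+899D: 3-byte form → E8 A6 9D.
U+1F305: 4-byte form → F0 9F 8C 85.
U+C8DD: 3-byte form → EC A3 9D.
U+0F64: 3-byte form → E0 BD A4.
U+26B1: 3-byte form → E2 9A B1.
Concatenated (19 bytes): E0 A4 B5 E8 A6 9D F0 9F 8C 85 EC A3 9D E0 BD A4 E2 9A B1.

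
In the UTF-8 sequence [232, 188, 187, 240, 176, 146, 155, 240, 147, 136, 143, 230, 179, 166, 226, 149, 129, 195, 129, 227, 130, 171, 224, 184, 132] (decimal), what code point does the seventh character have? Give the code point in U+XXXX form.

Offset 0: leading byte 0xE8 = 11101000 → 3-byte char #1 = E8 BC BB.
Offset 3: leading byte 0xF0 = 11110000 → 4-byte char #2 = F0 B0 92 9B.
Offset 7: leading byte 0xF0 = 11110000 → 4-byte char #3 = F0 93 88 8F.
Offset 11: leading byte 0xE6 = 11100110 → 3-byte char #4 = E6 B3 A6.
Offset 14: leading byte 0xE2 = 11100010 → 3-byte char #5 = E2 95 81.
Offset 17: leading byte 0xC3 = 11000011 → 2-byte char #6 = C3 81.
Offset 19: leading byte 0xE3 = 11100011 → 3-byte char #7 = E3 82 AB.
Leading byte 0xE3 = 11100011 matches 1110xxxx → 3-byte sequence.
Byte 1: 0xE3 = 11100011, payload 0011 (4 bits).
Byte 2: 0x82 = 10000010 (10xxxxxx ✓), payload 000010.
Byte 3: 0xAB = 10101011 (10xxxxxx ✓), payload 101011.
Concatenate: 0011000010101011 = 0x30AB (16 bits → U+30AB).

U+30AB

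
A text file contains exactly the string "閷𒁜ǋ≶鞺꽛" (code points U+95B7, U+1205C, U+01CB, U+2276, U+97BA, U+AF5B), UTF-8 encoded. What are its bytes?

U+95B7: 3-byte form → E9 96 B7.
U+1205C: 4-byte form → F0 92 81 9C.
U+01CB: 2-byte form → C7 8B.
U+2276: 3-byte form → E2 89 B6.
U+97BA: 3-byte form → E9 9E BA.
U+AF5B: 3-byte form → EA BD 9B.
Concatenated (18 bytes): E9 96 B7 F0 92 81 9C C7 8B E2 89 B6 E9 9E BA EA BD 9B.

E9 96 B7 F0 92 81 9C C7 8B E2 89 B6 E9 9E BA EA BD 9B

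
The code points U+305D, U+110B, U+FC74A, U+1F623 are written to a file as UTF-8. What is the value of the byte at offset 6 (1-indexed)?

0x8B

1-indexed offset 6 is 0-indexed offset 5.
U+305D → 3-byte form E3 81 9D at offsets 0–2.
U+110B → 3-byte form E1 84 8B at offsets 3–5.
Offset 5 falls in char 2's range; it's byte 3 of E1 84 8B = 0x8B.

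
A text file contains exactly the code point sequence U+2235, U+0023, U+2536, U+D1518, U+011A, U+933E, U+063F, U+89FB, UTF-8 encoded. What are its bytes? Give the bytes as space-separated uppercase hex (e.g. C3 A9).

E2 88 B5 23 E2 94 B6 F3 91 94 98 C4 9A E9 8C BE D8 BF E8 A7 BB

U+2235: 3-byte form → E2 88 B5.
U+0023: 1-byte form → 23.
U+2536: 3-byte form → E2 94 B6.
U+D1518: 4-byte form → F3 91 94 98.
U+011A: 2-byte form → C4 9A.
U+933E: 3-byte form → E9 8C BE.
U+063F: 2-byte form → D8 BF.
U+89FB: 3-byte form → E8 A7 BB.
Concatenated (21 bytes): E2 88 B5 23 E2 94 B6 F3 91 94 98 C4 9A E9 8C BE D8 BF E8 A7 BB.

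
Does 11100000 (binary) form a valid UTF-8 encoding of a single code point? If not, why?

invalid (sequence truncated)

Leading byte 0xE0 = 11100000 → 3-byte form, but only 1 byte is present.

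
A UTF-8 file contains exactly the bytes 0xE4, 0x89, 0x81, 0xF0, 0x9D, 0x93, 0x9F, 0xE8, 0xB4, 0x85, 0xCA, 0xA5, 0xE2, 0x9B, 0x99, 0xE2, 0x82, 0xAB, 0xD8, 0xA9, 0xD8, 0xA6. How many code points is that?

8

Byte at offset 0: 0xE4 = 11100100 → 3-byte char (#1). Advance 3.
Byte at offset 3: 0xF0 = 11110000 → 4-byte char (#2). Advance 4.
Byte at offset 7: 0xE8 = 11101000 → 3-byte char (#3). Advance 3.
Byte at offset 10: 0xCA = 11001010 → 2-byte char (#4). Advance 2.
Byte at offset 12: 0xE2 = 11100010 → 3-byte char (#5). Advance 3.
Byte at offset 15: 0xE2 = 11100010 → 3-byte char (#6). Advance 3.
Byte at offset 18: 0xD8 = 11011000 → 2-byte char (#7). Advance 2.
Byte at offset 20: 0xD8 = 11011000 → 2-byte char (#8). Advance 2.
Reached end at offset 22 after 8 code points.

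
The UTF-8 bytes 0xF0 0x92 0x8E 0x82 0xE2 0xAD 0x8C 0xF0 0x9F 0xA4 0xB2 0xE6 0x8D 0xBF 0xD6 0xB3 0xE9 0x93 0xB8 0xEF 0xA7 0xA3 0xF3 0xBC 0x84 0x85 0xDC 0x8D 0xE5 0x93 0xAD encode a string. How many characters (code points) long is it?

10

Byte at offset 0: 0xF0 = 11110000 → 4-byte char (#1). Advance 4.
Byte at offset 4: 0xE2 = 11100010 → 3-byte char (#2). Advance 3.
Byte at offset 7: 0xF0 = 11110000 → 4-byte char (#3). Advance 4.
Byte at offset 11: 0xE6 = 11100110 → 3-byte char (#4). Advance 3.
Byte at offset 14: 0xD6 = 11010110 → 2-byte char (#5). Advance 2.
Byte at offset 16: 0xE9 = 11101001 → 3-byte char (#6). Advance 3.
Byte at offset 19: 0xEF = 11101111 → 3-byte char (#7). Advance 3.
Byte at offset 22: 0xF3 = 11110011 → 4-byte char (#8). Advance 4.
Byte at offset 26: 0xDC = 11011100 → 2-byte char (#9). Advance 2.
Byte at offset 28: 0xE5 = 11100101 → 3-byte char (#10). Advance 3.
Reached end at offset 31 after 10 code points.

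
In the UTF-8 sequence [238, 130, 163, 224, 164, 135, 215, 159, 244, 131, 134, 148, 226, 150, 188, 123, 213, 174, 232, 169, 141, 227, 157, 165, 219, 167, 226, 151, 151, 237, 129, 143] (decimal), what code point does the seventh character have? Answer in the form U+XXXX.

Offset 0: leading byte 0xEE = 11101110 → 3-byte char #1 = EE 82 A3.
Offset 3: leading byte 0xE0 = 11100000 → 3-byte char #2 = E0 A4 87.
Offset 6: leading byte 0xD7 = 11010111 → 2-byte char #3 = D7 9F.
Offset 8: leading byte 0xF4 = 11110100 → 4-byte char #4 = F4 83 86 94.
Offset 12: leading byte 0xE2 = 11100010 → 3-byte char #5 = E2 96 BC.
Offset 15: leading byte 0x7B = 01111011 → 1-byte char #6 = 7B.
Offset 16: leading byte 0xD5 = 11010101 → 2-byte char #7 = D5 AE.
Leading byte 0xD5 = 11010101 matches 110xxxxx → 2-byte sequence.
Byte 1: 0xD5 = 11010101, payload 10101 (5 bits).
Byte 2: 0xAE = 10101110 (10xxxxxx ✓), payload 101110.
Concatenate: 10101101110 = 0x56E (11 bits → U+056E).

U+056E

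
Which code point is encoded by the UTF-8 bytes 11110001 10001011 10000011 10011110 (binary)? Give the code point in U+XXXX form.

Leading byte 0xF1 = 11110001 matches 11110xxx → 4-byte sequence.
Byte 1: 0xF1 = 11110001, payload 001 (3 bits).
Byte 2: 0x8B = 10001011 (10xxxxxx ✓), payload 001011.
Byte 3: 0x83 = 10000011 (10xxxxxx ✓), payload 000011.
Byte 4: 0x9E = 10011110 (10xxxxxx ✓), payload 011110.
Concatenate: 001001011000011011110 = 0x4B0DE (21 bits → U+4B0DE).

U+4B0DE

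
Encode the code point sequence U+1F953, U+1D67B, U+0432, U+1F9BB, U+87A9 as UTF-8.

F0 9F A5 93 F0 9D 99 BB D0 B2 F0 9F A6 BB E8 9E A9

U+1F953: 4-byte form → F0 9F A5 93.
U+1D67B: 4-byte form → F0 9D 99 BB.
U+0432: 2-byte form → D0 B2.
U+1F9BB: 4-byte form → F0 9F A6 BB.
U+87A9: 3-byte form → E8 9E A9.
Concatenated (17 bytes): F0 9F A5 93 F0 9D 99 BB D0 B2 F0 9F A6 BB E8 9E A9.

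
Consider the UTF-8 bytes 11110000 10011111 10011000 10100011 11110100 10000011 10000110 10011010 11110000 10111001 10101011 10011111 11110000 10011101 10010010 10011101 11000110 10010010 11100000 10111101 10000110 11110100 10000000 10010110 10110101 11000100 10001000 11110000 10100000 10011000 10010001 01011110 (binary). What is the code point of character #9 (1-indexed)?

U+20611

Offset 0: leading byte 0xF0 = 11110000 → 4-byte char #1 = F0 9F 98 A3.
Offset 4: leading byte 0xF4 = 11110100 → 4-byte char #2 = F4 83 86 9A.
Offset 8: leading byte 0xF0 = 11110000 → 4-byte char #3 = F0 B9 AB 9F.
Offset 12: leading byte 0xF0 = 11110000 → 4-byte char #4 = F0 9D 92 9D.
Offset 16: leading byte 0xC6 = 11000110 → 2-byte char #5 = C6 92.
Offset 18: leading byte 0xE0 = 11100000 → 3-byte char #6 = E0 BD 86.
Offset 21: leading byte 0xF4 = 11110100 → 4-byte char #7 = F4 80 96 B5.
Offset 25: leading byte 0xC4 = 11000100 → 2-byte char #8 = C4 88.
Offset 27: leading byte 0xF0 = 11110000 → 4-byte char #9 = F0 A0 98 91.
Leading byte 0xF0 = 11110000 matches 11110xxx → 4-byte sequence.
Byte 1: 0xF0 = 11110000, payload 000 (3 bits).
Byte 2: 0xA0 = 10100000 (10xxxxxx ✓), payload 100000.
Byte 3: 0x98 = 10011000 (10xxxxxx ✓), payload 011000.
Byte 4: 0x91 = 10010001 (10xxxxxx ✓), payload 010001.
Concatenate: 000100000011000010001 = 0x20611 (21 bits → U+20611).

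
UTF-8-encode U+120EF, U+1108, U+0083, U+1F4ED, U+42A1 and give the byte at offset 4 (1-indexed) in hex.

0xAF

1-indexed offset 4 is 0-indexed offset 3.
U+120EF → 4-byte form F0 92 83 AF at offsets 0–3.
Offset 3 falls in char 1's range; it's byte 4 of F0 92 83 AF = 0xAF.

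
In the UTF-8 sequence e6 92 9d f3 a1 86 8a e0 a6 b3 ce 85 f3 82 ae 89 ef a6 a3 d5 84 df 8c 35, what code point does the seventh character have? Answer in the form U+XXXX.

Offset 0: leading byte 0xE6 = 11100110 → 3-byte char #1 = E6 92 9D.
Offset 3: leading byte 0xF3 = 11110011 → 4-byte char #2 = F3 A1 86 8A.
Offset 7: leading byte 0xE0 = 11100000 → 3-byte char #3 = E0 A6 B3.
Offset 10: leading byte 0xCE = 11001110 → 2-byte char #4 = CE 85.
Offset 12: leading byte 0xF3 = 11110011 → 4-byte char #5 = F3 82 AE 89.
Offset 16: leading byte 0xEF = 11101111 → 3-byte char #6 = EF A6 A3.
Offset 19: leading byte 0xD5 = 11010101 → 2-byte char #7 = D5 84.
Leading byte 0xD5 = 11010101 matches 110xxxxx → 2-byte sequence.
Byte 1: 0xD5 = 11010101, payload 10101 (5 bits).
Byte 2: 0x84 = 10000100 (10xxxxxx ✓), payload 000100.
Concatenate: 10101000100 = 0x544 (11 bits → U+0544).

U+0544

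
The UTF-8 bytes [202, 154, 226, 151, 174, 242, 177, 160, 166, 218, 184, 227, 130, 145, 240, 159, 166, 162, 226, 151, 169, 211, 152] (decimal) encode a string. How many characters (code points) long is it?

8

Byte at offset 0: 0xCA = 11001010 → 2-byte char (#1). Advance 2.
Byte at offset 2: 0xE2 = 11100010 → 3-byte char (#2). Advance 3.
Byte at offset 5: 0xF2 = 11110010 → 4-byte char (#3). Advance 4.
Byte at offset 9: 0xDA = 11011010 → 2-byte char (#4). Advance 2.
Byte at offset 11: 0xE3 = 11100011 → 3-byte char (#5). Advance 3.
Byte at offset 14: 0xF0 = 11110000 → 4-byte char (#6). Advance 4.
Byte at offset 18: 0xE2 = 11100010 → 3-byte char (#7). Advance 3.
Byte at offset 21: 0xD3 = 11010011 → 2-byte char (#8). Advance 2.
Reached end at offset 23 after 8 code points.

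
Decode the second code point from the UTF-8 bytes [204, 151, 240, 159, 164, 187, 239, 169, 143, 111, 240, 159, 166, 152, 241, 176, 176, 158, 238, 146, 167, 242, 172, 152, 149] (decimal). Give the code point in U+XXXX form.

Offset 0: leading byte 0xCC = 11001100 → 2-byte char #1 = CC 97.
Offset 2: leading byte 0xF0 = 11110000 → 4-byte char #2 = F0 9F A4 BB.
Leading byte 0xF0 = 11110000 matches 11110xxx → 4-byte sequence.
Byte 1: 0xF0 = 11110000, payload 000 (3 bits).
Byte 2: 0x9F = 10011111 (10xxxxxx ✓), payload 011111.
Byte 3: 0xA4 = 10100100 (10xxxxxx ✓), payload 100100.
Byte 4: 0xBB = 10111011 (10xxxxxx ✓), payload 111011.
Concatenate: 000011111100100111011 = 0x1F93B (21 bits → U+1F93B).

U+1F93B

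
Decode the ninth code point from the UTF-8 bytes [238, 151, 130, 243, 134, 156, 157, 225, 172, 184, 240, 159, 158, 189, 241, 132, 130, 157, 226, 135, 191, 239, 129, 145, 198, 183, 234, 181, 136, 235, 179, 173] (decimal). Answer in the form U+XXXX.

Offset 0: leading byte 0xEE = 11101110 → 3-byte char #1 = EE 97 82.
Offset 3: leading byte 0xF3 = 11110011 → 4-byte char #2 = F3 86 9C 9D.
Offset 7: leading byte 0xE1 = 11100001 → 3-byte char #3 = E1 AC B8.
Offset 10: leading byte 0xF0 = 11110000 → 4-byte char #4 = F0 9F 9E BD.
Offset 14: leading byte 0xF1 = 11110001 → 4-byte char #5 = F1 84 82 9D.
Offset 18: leading byte 0xE2 = 11100010 → 3-byte char #6 = E2 87 BF.
Offset 21: leading byte 0xEF = 11101111 → 3-byte char #7 = EF 81 91.
Offset 24: leading byte 0xC6 = 11000110 → 2-byte char #8 = C6 B7.
Offset 26: leading byte 0xEA = 11101010 → 3-byte char #9 = EA B5 88.
Leading byte 0xEA = 11101010 matches 1110xxxx → 3-byte sequence.
Byte 1: 0xEA = 11101010, payload 1010 (4 bits).
Byte 2: 0xB5 = 10110101 (10xxxxxx ✓), payload 110101.
Byte 3: 0x88 = 10001000 (10xxxxxx ✓), payload 001000.
Concatenate: 1010110101001000 = 0xAD48 (16 bits → U+AD48).

U+AD48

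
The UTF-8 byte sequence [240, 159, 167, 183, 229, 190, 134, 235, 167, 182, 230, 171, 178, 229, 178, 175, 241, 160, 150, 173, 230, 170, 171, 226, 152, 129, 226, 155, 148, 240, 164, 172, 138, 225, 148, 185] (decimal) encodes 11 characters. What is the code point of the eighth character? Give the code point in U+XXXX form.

U+2601

Offset 0: leading byte 0xF0 = 11110000 → 4-byte char #1 = F0 9F A7 B7.
Offset 4: leading byte 0xE5 = 11100101 → 3-byte char #2 = E5 BE 86.
Offset 7: leading byte 0xEB = 11101011 → 3-byte char #3 = EB A7 B6.
Offset 10: leading byte 0xE6 = 11100110 → 3-byte char #4 = E6 AB B2.
Offset 13: leading byte 0xE5 = 11100101 → 3-byte char #5 = E5 B2 AF.
Offset 16: leading byte 0xF1 = 11110001 → 4-byte char #6 = F1 A0 96 AD.
Offset 20: leading byte 0xE6 = 11100110 → 3-byte char #7 = E6 AA AB.
Offset 23: leading byte 0xE2 = 11100010 → 3-byte char #8 = E2 98 81.
Leading byte 0xE2 = 11100010 matches 1110xxxx → 3-byte sequence.
Byte 1: 0xE2 = 11100010, payload 0010 (4 bits).
Byte 2: 0x98 = 10011000 (10xxxxxx ✓), payload 011000.
Byte 3: 0x81 = 10000001 (10xxxxxx ✓), payload 000001.
Concatenate: 0010011000000001 = 0x2601 (16 bits → U+2601).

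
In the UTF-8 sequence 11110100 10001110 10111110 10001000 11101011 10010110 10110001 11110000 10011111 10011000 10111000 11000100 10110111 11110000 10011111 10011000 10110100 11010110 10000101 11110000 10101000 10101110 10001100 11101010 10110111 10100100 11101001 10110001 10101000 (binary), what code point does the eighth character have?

Offset 0: leading byte 0xF4 = 11110100 → 4-byte char #1 = F4 8E BE 88.
Offset 4: leading byte 0xEB = 11101011 → 3-byte char #2 = EB 96 B1.
Offset 7: leading byte 0xF0 = 11110000 → 4-byte char #3 = F0 9F 98 B8.
Offset 11: leading byte 0xC4 = 11000100 → 2-byte char #4 = C4 B7.
Offset 13: leading byte 0xF0 = 11110000 → 4-byte char #5 = F0 9F 98 B4.
Offset 17: leading byte 0xD6 = 11010110 → 2-byte char #6 = D6 85.
Offset 19: leading byte 0xF0 = 11110000 → 4-byte char #7 = F0 A8 AE 8C.
Offset 23: leading byte 0xEA = 11101010 → 3-byte char #8 = EA B7 A4.
Leading byte 0xEA = 11101010 matches 1110xxxx → 3-byte sequence.
Byte 1: 0xEA = 11101010, payload 1010 (4 bits).
Byte 2: 0xB7 = 10110111 (10xxxxxx ✓), payload 110111.
Byte 3: 0xA4 = 10100100 (10xxxxxx ✓), payload 100100.
Concatenate: 1010110111100100 = 0xADE4 (16 bits → U+ADE4).

U+ADE4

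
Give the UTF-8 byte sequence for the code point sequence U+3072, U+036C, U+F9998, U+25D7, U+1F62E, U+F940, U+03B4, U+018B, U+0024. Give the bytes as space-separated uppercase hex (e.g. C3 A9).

U+3072: 3-byte form → E3 81 B2.
U+036C: 2-byte form → CD AC.
U+F9998: 4-byte form → F3 B9 A6 98.
U+25D7: 3-byte form → E2 97 97.
U+1F62E: 4-byte form → F0 9F 98 AE.
U+F940: 3-byte form → EF A5 80.
U+03B4: 2-byte form → CE B4.
U+018B: 2-byte form → C6 8B.
U+0024: 1-byte form → 24.
Concatenated (24 bytes): E3 81 B2 CD AC F3 B9 A6 98 E2 97 97 F0 9F 98 AE EF A5 80 CE B4 C6 8B 24.

E3 81 B2 CD AC F3 B9 A6 98 E2 97 97 F0 9F 98 AE EF A5 80 CE B4 C6 8B 24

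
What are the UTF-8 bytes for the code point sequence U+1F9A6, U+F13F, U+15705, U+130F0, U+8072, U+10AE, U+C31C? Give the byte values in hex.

U+1F9A6: 4-byte form → F0 9F A6 A6.
U+F13F: 3-byte form → EF 84 BF.
U+15705: 4-byte form → F0 95 9C 85.
U+130F0: 4-byte form → F0 93 83 B0.
U+8072: 3-byte form → E8 81 B2.
U+10AE: 3-byte form → E1 82 AE.
U+C31C: 3-byte form → EC 8C 9C.
Concatenated (24 bytes): F0 9F A6 A6 EF 84 BF F0 95 9C 85 F0 93 83 B0 E8 81 B2 E1 82 AE EC 8C 9C.

F0 9F A6 A6 EF 84 BF F0 95 9C 85 F0 93 83 B0 E8 81 B2 E1 82 AE EC 8C 9C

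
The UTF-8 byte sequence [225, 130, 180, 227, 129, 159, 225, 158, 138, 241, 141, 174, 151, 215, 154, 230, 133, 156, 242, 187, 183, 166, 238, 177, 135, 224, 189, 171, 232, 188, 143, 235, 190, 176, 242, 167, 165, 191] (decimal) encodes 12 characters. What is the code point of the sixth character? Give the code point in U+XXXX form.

U+615C

Offset 0: leading byte 0xE1 = 11100001 → 3-byte char #1 = E1 82 B4.
Offset 3: leading byte 0xE3 = 11100011 → 3-byte char #2 = E3 81 9F.
Offset 6: leading byte 0xE1 = 11100001 → 3-byte char #3 = E1 9E 8A.
Offset 9: leading byte 0xF1 = 11110001 → 4-byte char #4 = F1 8D AE 97.
Offset 13: leading byte 0xD7 = 11010111 → 2-byte char #5 = D7 9A.
Offset 15: leading byte 0xE6 = 11100110 → 3-byte char #6 = E6 85 9C.
Leading byte 0xE6 = 11100110 matches 1110xxxx → 3-byte sequence.
Byte 1: 0xE6 = 11100110, payload 0110 (4 bits).
Byte 2: 0x85 = 10000101 (10xxxxxx ✓), payload 000101.
Byte 3: 0x9C = 10011100 (10xxxxxx ✓), payload 011100.
Concatenate: 0110000101011100 = 0x615C (16 bits → U+615C).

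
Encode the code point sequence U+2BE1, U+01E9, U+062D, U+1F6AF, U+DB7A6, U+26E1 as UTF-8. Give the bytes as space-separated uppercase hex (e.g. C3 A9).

U+2BE1: 3-byte form → E2 AF A1.
U+01E9: 2-byte form → C7 A9.
U+062D: 2-byte form → D8 AD.
U+1F6AF: 4-byte form → F0 9F 9A AF.
U+DB7A6: 4-byte form → F3 9B 9E A6.
U+26E1: 3-byte form → E2 9B A1.
Concatenated (18 bytes): E2 AF A1 C7 A9 D8 AD F0 9F 9A AF F3 9B 9E A6 E2 9B A1.

E2 AF A1 C7 A9 D8 AD F0 9F 9A AF F3 9B 9E A6 E2 9B A1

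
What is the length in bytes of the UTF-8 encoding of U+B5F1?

3

U+B5F1 = 0xB5F1. UTF-8 uses 1 byte below 0x80, 2 below 0x800, 3 below 0x10000, 4 up to 0x10FFFF. 0xB5F1 is in U+0800–U+FFFF → 3 bytes.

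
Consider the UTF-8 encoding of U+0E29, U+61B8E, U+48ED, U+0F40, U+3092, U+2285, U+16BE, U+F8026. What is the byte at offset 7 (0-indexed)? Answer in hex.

U+0E29 → 3-byte form E0 B8 A9 at offsets 0–2.
U+61B8E → 4-byte form F1 A1 AE 8E at offsets 3–6.
U+48ED → 3-byte form E4 A3 AD at offsets 7–9.
Offset 7 falls in char 3's range; it's byte 1 of E4 A3 AD = 0xE4.

0xE4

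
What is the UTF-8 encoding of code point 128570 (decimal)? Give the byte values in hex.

F0 9F 98 BA

U+1F63A = 0x1F63A = 128570 decimal. In range U+10000–U+10FFFF → 4-byte form: 11110xxx 10xxxxxx 10xxxxxx 10xxxxxx.
Binary (21 bits): 000011111011000111010.
Split 3+6+6+6: 000 | 011111 | 011000 | 111010.
Byte 1: 11110000 = 0xF0.
Byte 2: 10011111 = 0x9F.
Byte 3: 10011000 = 0x98.
Byte 4: 10111010 = 0xBA.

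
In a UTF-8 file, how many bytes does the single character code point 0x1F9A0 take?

U+1F9A0 = 0x1F9A0. UTF-8 uses 1 byte below 0x80, 2 below 0x800, 3 below 0x10000, 4 up to 0x10FFFF. 0x1F9A0 is in U+10000–U+10FFFF → 4 bytes.

4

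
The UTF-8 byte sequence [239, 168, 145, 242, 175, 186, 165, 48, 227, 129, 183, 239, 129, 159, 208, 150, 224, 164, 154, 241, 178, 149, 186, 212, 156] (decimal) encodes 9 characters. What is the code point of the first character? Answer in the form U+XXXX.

Offset 0: leading byte 0xEF = 11101111 → 3-byte char #1 = EF A8 91.
Leading byte 0xEF = 11101111 matches 1110xxxx → 3-byte sequence.
Byte 1: 0xEF = 11101111, payload 1111 (4 bits).
Byte 2: 0xA8 = 10101000 (10xxxxxx ✓), payload 101000.
Byte 3: 0x91 = 10010001 (10xxxxxx ✓), payload 010001.
Concatenate: 1111101000010001 = 0xFA11 (16 bits → U+FA11).

U+FA11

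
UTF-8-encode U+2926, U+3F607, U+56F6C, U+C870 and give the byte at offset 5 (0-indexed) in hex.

U+2926 → 3-byte form E2 A4 A6 at offsets 0–2.
U+3F607 → 4-byte form F0 BF 98 87 at offsets 3–6.
Offset 5 falls in char 2's range; it's byte 3 of F0 BF 98 87 = 0x98.

0x98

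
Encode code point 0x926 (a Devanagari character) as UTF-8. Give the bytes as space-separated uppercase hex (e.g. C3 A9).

E0 A4 A6

U+0926 = 0x926 = 2342 decimal. In range U+0800–U+FFFF → 3-byte form: 1110xxxx 10xxxxxx 10xxxxxx.
Binary (16 bits): 0000100100100110.
Split 4+6+6: 0000 | 100100 | 100110.
Byte 1: 11100000 = 0xE0.
Byte 2: 10100100 = 0xA4.
Byte 3: 10100110 = 0xA6.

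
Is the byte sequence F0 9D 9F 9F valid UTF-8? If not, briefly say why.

valid

Leading byte 0xF0 = 11110000 → 4-byte form.
Continuation bytes 0x9D=10011101, 0x9F=10011111, 0x9F=10011111 all match 10xxxxxx.
Decoded value 0x1D7DF is ≥ 0x10000 (shortest form) and not a surrogate.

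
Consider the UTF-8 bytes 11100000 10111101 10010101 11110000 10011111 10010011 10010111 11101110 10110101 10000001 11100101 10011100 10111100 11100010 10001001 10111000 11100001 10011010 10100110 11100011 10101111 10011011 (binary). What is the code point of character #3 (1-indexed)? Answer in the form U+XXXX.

Offset 0: leading byte 0xE0 = 11100000 → 3-byte char #1 = E0 BD 95.
Offset 3: leading byte 0xF0 = 11110000 → 4-byte char #2 = F0 9F 93 97.
Offset 7: leading byte 0xEE = 11101110 → 3-byte char #3 = EE B5 81.
Leading byte 0xEE = 11101110 matches 1110xxxx → 3-byte sequence.
Byte 1: 0xEE = 11101110, payload 1110 (4 bits).
Byte 2: 0xB5 = 10110101 (10xxxxxx ✓), payload 110101.
Byte 3: 0x81 = 10000001 (10xxxxxx ✓), payload 000001.
Concatenate: 1110110101000001 = 0xED41 (16 bits → U+ED41).

U+ED41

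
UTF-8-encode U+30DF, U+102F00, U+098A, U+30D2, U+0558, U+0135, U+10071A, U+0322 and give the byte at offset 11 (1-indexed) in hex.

1-indexed offset 11 is 0-indexed offset 10.
U+30DF → 3-byte form E3 83 9F at offsets 0–2.
U+102F00 → 4-byte form F4 82 BC 80 at offsets 3–6.
U+098A → 3-byte form E0 A6 8A at offsets 7–9.
U+30D2 → 3-byte form E3 83 92 at offsets 10–12.
Offset 10 falls in char 4's range; it's byte 1 of E3 83 92 = 0xE3.

0xE3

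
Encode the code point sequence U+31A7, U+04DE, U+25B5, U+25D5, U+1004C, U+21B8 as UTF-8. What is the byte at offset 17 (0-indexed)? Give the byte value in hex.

0xB8

U+31A7 → 3-byte form E3 86 A7 at offsets 0–2.
U+04DE → 2-byte form D3 9E at offsets 3–4.
U+25B5 → 3-byte form E2 96 B5 at offsets 5–7.
U+25D5 → 3-byte form E2 97 95 at offsets 8–10.
U+1004C → 4-byte form F0 90 81 8C at offsets 11–14.
U+21B8 → 3-byte form E2 86 B8 at offsets 15–17.
Offset 17 falls in char 6's range; it's byte 3 of E2 86 B8 = 0xB8.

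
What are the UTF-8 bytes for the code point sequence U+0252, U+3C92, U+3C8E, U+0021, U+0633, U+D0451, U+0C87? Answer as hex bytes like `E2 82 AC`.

U+0252: 2-byte form → C9 92.
U+3C92: 3-byte form → E3 B2 92.
U+3C8E: 3-byte form → E3 B2 8E.
U+0021: 1-byte form → 21.
U+0633: 2-byte form → D8 B3.
U+D0451: 4-byte form → F3 90 91 91.
U+0C87: 3-byte form → E0 B2 87.
Concatenated (18 bytes): C9 92 E3 B2 92 E3 B2 8E 21 D8 B3 F3 90 91 91 E0 B2 87.

C9 92 E3 B2 92 E3 B2 8E 21 D8 B3 F3 90 91 91 E0 B2 87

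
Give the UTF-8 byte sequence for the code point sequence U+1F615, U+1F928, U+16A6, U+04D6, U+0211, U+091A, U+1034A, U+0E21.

U+1F615: 4-byte form → F0 9F 98 95.
U+1F928: 4-byte form → F0 9F A4 A8.
U+16A6: 3-byte form → E1 9A A6.
U+04D6: 2-byte form → D3 96.
U+0211: 2-byte form → C8 91.
U+091A: 3-byte form → E0 A4 9A.
U+1034A: 4-byte form → F0 90 8D 8A.
U+0E21: 3-byte form → E0 B8 A1.
Concatenated (25 bytes): F0 9F 98 95 F0 9F A4 A8 E1 9A A6 D3 96 C8 91 E0 A4 9A F0 90 8D 8A E0 B8 A1.

F0 9F 98 95 F0 9F A4 A8 E1 9A A6 D3 96 C8 91 E0 A4 9A F0 90 8D 8A E0 B8 A1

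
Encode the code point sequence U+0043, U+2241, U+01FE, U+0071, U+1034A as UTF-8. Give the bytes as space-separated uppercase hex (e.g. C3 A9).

43 E2 89 81 C7 BE 71 F0 90 8D 8A

U+0043: 1-byte form → 43.
U+2241: 3-byte form → E2 89 81.
U+01FE: 2-byte form → C7 BE.
U+0071: 1-byte form → 71.
U+1034A: 4-byte form → F0 90 8D 8A.
Concatenated (11 bytes): 43 E2 89 81 C7 BE 71 F0 90 8D 8A.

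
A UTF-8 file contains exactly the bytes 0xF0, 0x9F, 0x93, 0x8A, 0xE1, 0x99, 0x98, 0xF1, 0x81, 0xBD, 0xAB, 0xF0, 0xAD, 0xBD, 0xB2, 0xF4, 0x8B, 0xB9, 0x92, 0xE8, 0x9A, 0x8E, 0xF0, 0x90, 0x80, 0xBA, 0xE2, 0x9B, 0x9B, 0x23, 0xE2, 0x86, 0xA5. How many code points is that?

Byte at offset 0: 0xF0 = 11110000 → 4-byte char (#1). Advance 4.
Byte at offset 4: 0xE1 = 11100001 → 3-byte char (#2). Advance 3.
Byte at offset 7: 0xF1 = 11110001 → 4-byte char (#3). Advance 4.
Byte at offset 11: 0xF0 = 11110000 → 4-byte char (#4). Advance 4.
Byte at offset 15: 0xF4 = 11110100 → 4-byte char (#5). Advance 4.
Byte at offset 19: 0xE8 = 11101000 → 3-byte char (#6). Advance 3.
Byte at offset 22: 0xF0 = 11110000 → 4-byte char (#7). Advance 4.
Byte at offset 26: 0xE2 = 11100010 → 3-byte char (#8). Advance 3.
Byte at offset 29: 0x23 = 00100011 → 1-byte char (#9). Advance 1.
Byte at offset 30: 0xE2 = 11100010 → 3-byte char (#10). Advance 3.
Reached end at offset 33 after 10 code points.

10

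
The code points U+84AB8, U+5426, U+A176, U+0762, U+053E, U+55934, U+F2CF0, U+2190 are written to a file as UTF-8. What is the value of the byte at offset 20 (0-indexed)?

U+84AB8 → 4-byte form F2 84 AA B8 at offsets 0–3.
U+5426 → 3-byte form E5 90 A6 at offsets 4–6.
U+A176 → 3-byte form EA 85 B6 at offsets 7–9.
U+0762 → 2-byte form DD A2 at offsets 10–11.
U+053E → 2-byte form D4 BE at offsets 12–13.
U+55934 → 4-byte form F1 95 A4 B4 at offsets 14–17.
U+F2CF0 → 4-byte form F3 B2 B3 B0 at offsets 18–21.
Offset 20 falls in char 7's range; it's byte 3 of F3 B2 B3 B0 = 0xB3.

0xB3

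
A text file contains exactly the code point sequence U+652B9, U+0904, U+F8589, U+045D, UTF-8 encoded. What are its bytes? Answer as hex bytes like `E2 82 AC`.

U+652B9: 4-byte form → F1 A5 8A B9.
U+0904: 3-byte form → E0 A4 84.
U+F8589: 4-byte form → F3 B8 96 89.
U+045D: 2-byte form → D1 9D.
Concatenated (13 bytes): F1 A5 8A B9 E0 A4 84 F3 B8 96 89 D1 9D.

F1 A5 8A B9 E0 A4 84 F3 B8 96 89 D1 9D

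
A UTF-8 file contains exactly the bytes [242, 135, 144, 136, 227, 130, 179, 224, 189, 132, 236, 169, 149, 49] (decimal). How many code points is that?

5

Byte at offset 0: 0xF2 = 11110010 → 4-byte char (#1). Advance 4.
Byte at offset 4: 0xE3 = 11100011 → 3-byte char (#2). Advance 3.
Byte at offset 7: 0xE0 = 11100000 → 3-byte char (#3). Advance 3.
Byte at offset 10: 0xEC = 11101100 → 3-byte char (#4). Advance 3.
Byte at offset 13: 0x31 = 00110001 → 1-byte char (#5). Advance 1.
Reached end at offset 14 after 5 code points.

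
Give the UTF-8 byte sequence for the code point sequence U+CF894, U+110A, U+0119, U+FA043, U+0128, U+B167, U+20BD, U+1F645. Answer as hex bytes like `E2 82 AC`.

F3 8F A2 94 E1 84 8A C4 99 F3 BA 81 83 C4 A8 EB 85 A7 E2 82 BD F0 9F 99 85

U+CF894: 4-byte form → F3 8F A2 94.
U+110A: 3-byte form → E1 84 8A.
U+0119: 2-byte form → C4 99.
U+FA043: 4-byte form → F3 BA 81 83.
U+0128: 2-byte form → C4 A8.
U+B167: 3-byte form → EB 85 A7.
U+20BD: 3-byte form → E2 82 BD.
U+1F645: 4-byte form → F0 9F 99 85.
Concatenated (25 bytes): F3 8F A2 94 E1 84 8A C4 99 F3 BA 81 83 C4 A8 EB 85 A7 E2 82 BD F0 9F 99 85.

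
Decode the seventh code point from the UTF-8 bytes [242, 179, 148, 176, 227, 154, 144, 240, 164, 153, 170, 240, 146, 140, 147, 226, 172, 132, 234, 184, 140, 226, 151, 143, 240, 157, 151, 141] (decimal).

U+25CF

Offset 0: leading byte 0xF2 = 11110010 → 4-byte char #1 = F2 B3 94 B0.
Offset 4: leading byte 0xE3 = 11100011 → 3-byte char #2 = E3 9A 90.
Offset 7: leading byte 0xF0 = 11110000 → 4-byte char #3 = F0 A4 99 AA.
Offset 11: leading byte 0xF0 = 11110000 → 4-byte char #4 = F0 92 8C 93.
Offset 15: leading byte 0xE2 = 11100010 → 3-byte char #5 = E2 AC 84.
Offset 18: leading byte 0xEA = 11101010 → 3-byte char #6 = EA B8 8C.
Offset 21: leading byte 0xE2 = 11100010 → 3-byte char #7 = E2 97 8F.
Leading byte 0xE2 = 11100010 matches 1110xxxx → 3-byte sequence.
Byte 1: 0xE2 = 11100010, payload 0010 (4 bits).
Byte 2: 0x97 = 10010111 (10xxxxxx ✓), payload 010111.
Byte 3: 0x8F = 10001111 (10xxxxxx ✓), payload 001111.
Concatenate: 0010010111001111 = 0x25CF (16 bits → U+25CF).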